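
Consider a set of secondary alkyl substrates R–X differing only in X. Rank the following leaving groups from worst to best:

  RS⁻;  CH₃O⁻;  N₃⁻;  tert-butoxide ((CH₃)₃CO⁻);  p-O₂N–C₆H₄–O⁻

N₃⁻: pKₐ(HN₃) ≈ 4.7
p-O₂N–C₆H₄–O⁻: pKₐ(p-nitrophenol) ≈ 7.2
RS⁻: pKₐ(RSH (a thiol)) ≈ 10.5
CH₃O⁻: pKₐ(CH₃OH) ≈ 15.5
tert-butoxide ((CH₃)₃CO⁻): pKₐ(t-BuOH) ≈ 18
Reversing gives the worst-to-best order requested.

tert-butoxide ((CH₃)₃CO⁻) < CH₃O⁻ < RS⁻ < p-O₂N–C₆H₄–O⁻ < N₃⁻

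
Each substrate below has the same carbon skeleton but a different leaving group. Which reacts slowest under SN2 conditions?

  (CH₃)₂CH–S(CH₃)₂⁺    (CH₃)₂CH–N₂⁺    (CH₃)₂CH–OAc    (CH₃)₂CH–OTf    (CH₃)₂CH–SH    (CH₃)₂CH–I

The skeletons are identical, so relative rate is governed entirely by leaving-group ability.
Leaving-group ability tracks the stability of the departed species; conjugate-acid pKₐ is the usual yardstick (lower pKₐ → better LG).
(CH₃)₂CH–N₂⁺ loses N₂: no meaningful conjugate acid; N₂ departs as an exceptionally stable neutral molecule
(CH₃)₂CH–OTf loses OTf⁻: pKₐ(CF₃SO₃H (triflic acid)) ≈ -14
(CH₃)₂CH–I loses I⁻: pKₐ(HI) ≈ -10
(CH₃)₂CH–S(CH₃)₂⁺ loses SR'₂: pKₐ(R'₂SH⁺) ≈ -7
(CH₃)₂CH–OAc loses AcO⁻: pKₐ(CH₃COOH) ≈ 4.8
(CH₃)₂CH–SH loses HS⁻: pKₐ(H₂S) ≈ 7

(CH₃)₂CH–SH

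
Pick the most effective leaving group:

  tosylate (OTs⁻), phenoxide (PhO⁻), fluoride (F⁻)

tosylate (OTs⁻)

A good leaving group is a weak base: the lower the pKₐ of its conjugate acid, the more readily it departs.
tosylate (OTs⁻): pKₐ(p-CH₃C₆H₄SO₃H (TsOH)) ≈ -2.8
fluoride (F⁻): pKₐ(HF) ≈ 3.2
phenoxide (PhO⁻): pKₐ(C₆H₅OH (phenol)) ≈ 10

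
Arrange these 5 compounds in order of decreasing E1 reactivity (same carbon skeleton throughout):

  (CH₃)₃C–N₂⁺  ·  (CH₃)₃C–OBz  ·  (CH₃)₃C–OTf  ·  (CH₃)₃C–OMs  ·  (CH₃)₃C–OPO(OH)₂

(CH₃)₃C–N₂⁺ > (CH₃)₃C–OTf > (CH₃)₃C–OMs > (CH₃)₃C–OPO(OH)₂ > (CH₃)₃C–OBz

The skeletons are identical, so relative rate is governed entirely by leaving-group ability.
Rank by basicity of the departing species: weakest base leaves most easily.
(CH₃)₃C–N₂⁺ loses N₂: no meaningful conjugate acid; N₂ departs as an exceptionally stable neutral molecule
(CH₃)₃C–OTf loses OTf⁻: pKₐ(CF₃SO₃H (triflic acid)) ≈ -14
(CH₃)₃C–OMs loses OMs⁻: pKₐ(CH₃SO₃H (MsOH)) ≈ -1.9
(CH₃)₃C–OPO(OH)₂ loses H₂PO₄⁻: pKₐ(H₃PO₄) ≈ 2.1
(CH₃)₃C–OBz loses PhCOO⁻: pKₐ(C₆H₅COOH) ≈ 4.2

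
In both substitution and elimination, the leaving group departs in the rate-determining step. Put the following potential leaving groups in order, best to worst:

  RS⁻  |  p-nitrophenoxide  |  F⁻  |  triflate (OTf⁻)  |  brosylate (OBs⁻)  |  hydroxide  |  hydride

triflate (OTf⁻) > brosylate (OBs⁻) > F⁻ > p-nitrophenoxide > RS⁻ > hydroxide > hydride

A good leaving group is a weak base: the lower the pKₐ of its conjugate acid, the more readily it departs.
triflate (OTf⁻): pKₐ(CF₃SO₃H (triflic acid)) ≈ -14
brosylate (OBs⁻): pKₐ(p-BrC₆H₄SO₃H) ≈ -2.8 — arenesulfonate with a p-bromo substituent
F⁻: pKₐ(HF) ≈ 3.2 — small and strongly basic; the poor halide leaving group
p-nitrophenoxide: pKₐ(p-nitrophenol) ≈ 7.2
RS⁻: pKₐ(RSH (a thiol)) ≈ 10.5
hydroxide: pKₐ(H₂O) ≈ 15.7
hydride: pKₐ(H₂) ≈ 36 — extremely strong base; leaves only in special hydride-transfer contexts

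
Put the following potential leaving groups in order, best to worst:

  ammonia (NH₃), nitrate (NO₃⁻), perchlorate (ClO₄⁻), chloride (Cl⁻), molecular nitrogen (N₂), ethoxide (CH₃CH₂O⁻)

Leaving-group ability tracks the stability of the departed species; conjugate-acid pKₐ is the usual yardstick (lower pKₐ → better LG).
molecular nitrogen (N₂): no meaningful conjugate acid; N₂ departs as an exceptionally stable neutral molecule
perchlorate (ClO₄⁻): pKₐ(HClO₄) ≈ -10 — extremely weak base; rarely used for safety reasons
chloride (Cl⁻): pKₐ(HCl) ≈ -7
nitrate (NO₃⁻): pKₐ(HNO₃) ≈ -1.3 — resonance-delocalised over three oxygens
ammonia (NH₃): pKₐ(NH₄⁺) ≈ 9.2
ethoxide (CH₃CH₂O⁻): pKₐ(CH₃CH₂OH) ≈ 16

molecular nitrogen (N₂) > perchlorate (ClO₄⁻) > chloride (Cl⁻) > nitrate (NO₃⁻) > ammonia (NH₃) > ethoxide (CH₃CH₂O⁻)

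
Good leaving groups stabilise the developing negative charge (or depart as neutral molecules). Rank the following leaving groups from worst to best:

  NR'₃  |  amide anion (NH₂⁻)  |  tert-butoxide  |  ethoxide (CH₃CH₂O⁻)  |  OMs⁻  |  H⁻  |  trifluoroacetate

amide anion (NH₂⁻) < H⁻ < tert-butoxide < ethoxide (CH₃CH₂O⁻) < NR'₃ < trifluoroacetate < OMs⁻

The more stable X⁻ (or X) is on its own — i.e. the weaker a base it is — the better a leaving group it makes.
OMs⁻: pKₐ(CH₃SO₃H (MsOH)) ≈ -1.9
trifluoroacetate: pKₐ(CF₃COOH) ≈ 0.2
NR'₃: pKₐ(R'₃NH⁺) ≈ 10.7 — neutral but still a fairly strong base; Hofmann-elimination LG
ethoxide (CH₃CH₂O⁻): pKₐ(CH₃CH₂OH) ≈ 16 — strong base; alkoxides do not leave unassisted
tert-butoxide: pKₐ(t-BuOH) ≈ 18 — bulky, strongly basic alkoxide
H⁻: pKₐ(H₂) ≈ 36
amide anion (NH₂⁻): pKₐ(NH₃) ≈ 38 — extremely strong base; never a leaving group
Reversing gives the worst-to-best order requested.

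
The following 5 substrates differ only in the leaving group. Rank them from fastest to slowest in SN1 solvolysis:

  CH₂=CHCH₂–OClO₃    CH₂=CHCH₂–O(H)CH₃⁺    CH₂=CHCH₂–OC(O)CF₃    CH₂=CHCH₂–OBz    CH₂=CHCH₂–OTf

Same R in every case — rank the leaving groups.
The more stable X⁻ (or X) is on its own — i.e. the weaker a base it is — the better a leaving group it makes.
CH₂=CHCH₂–OTf loses OTf⁻: pKₐ(CF₃SO₃H (triflic acid)) ≈ -14
CH₂=CHCH₂–OClO₃ loses ClO₄⁻: pKₐ(HClO₄) ≈ -10
CH₂=CHCH₂–O(H)CH₃⁺ loses R'OH: pKₐ(R'OH₂⁺) ≈ -2.4
CH₂=CHCH₂–OC(O)CF₃ loses CF₃COO⁻: pKₐ(CF₃COOH) ≈ 0.2
CH₂=CHCH₂–OBz loses PhCOO⁻: pKₐ(C₆H₅COOH) ≈ 4.2

CH₂=CHCH₂–OTf > CH₂=CHCH₂–OClO₃ > CH₂=CHCH₂–O(H)CH₃⁺ > CH₂=CHCH₂–OC(O)CF₃ > CH₂=CHCH₂–OBz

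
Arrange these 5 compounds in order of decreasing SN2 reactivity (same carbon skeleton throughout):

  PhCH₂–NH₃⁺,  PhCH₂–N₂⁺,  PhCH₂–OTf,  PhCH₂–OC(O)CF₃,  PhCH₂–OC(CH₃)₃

Same R in every case — rank the leaving groups.
A good leaving group is a weak base: the lower the pKₐ of its conjugate acid, the more readily it departs.
PhCH₂–N₂⁺ loses N₂: no meaningful conjugate acid; N₂ departs as an exceptionally stable neutral molecule
PhCH₂–OTf loses OTf⁻: pKₐ(CF₃SO₃H (triflic acid)) ≈ -14
PhCH₂–OC(O)CF₃ loses CF₃COO⁻: pKₐ(CF₃COOH) ≈ 0.2
PhCH₂–NH₃⁺ loses NH₃: pKₐ(NH₄⁺) ≈ 9.2
PhCH₂–OC(CH₃)₃ loses (CH₃)₃CO⁻: pKₐ(t-BuOH) ≈ 18

PhCH₂–N₂⁺ > PhCH₂–OTf > PhCH₂–OC(O)CF₃ > PhCH₂–NH₃⁺ > PhCH₂–OC(CH₃)₃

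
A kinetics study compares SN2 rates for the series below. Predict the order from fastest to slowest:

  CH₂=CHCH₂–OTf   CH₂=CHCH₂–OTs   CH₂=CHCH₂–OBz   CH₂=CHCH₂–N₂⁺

With the same alkyl group throughout, only the leaving group differentiates the rates.
Rank by basicity of the departing species: weakest base leaves most easily.
CH₂=CHCH₂–N₂⁺ loses N₂: no meaningful conjugate acid; N₂ departs as an exceptionally stable neutral molecule
CH₂=CHCH₂–OTf loses OTf⁻: pKₐ(CF₃SO₃H (triflic acid)) ≈ -14
CH₂=CHCH₂–OTs loses OTs⁻: pKₐ(p-CH₃C₆H₄SO₃H (TsOH)) ≈ -2.8
CH₂=CHCH₂–OBz loses PhCOO⁻: pKₐ(C₆H₅COOH) ≈ 4.2

CH₂=CHCH₂–N₂⁺ > CH₂=CHCH₂–OTf > CH₂=CHCH₂–OTs > CH₂=CHCH₂–OBz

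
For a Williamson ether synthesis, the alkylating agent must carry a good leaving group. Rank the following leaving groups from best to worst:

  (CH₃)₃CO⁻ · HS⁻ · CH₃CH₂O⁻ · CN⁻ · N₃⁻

N₃⁻ > HS⁻ > CN⁻ > CH₃CH₂O⁻ > (CH₃)₃CO⁻

The more stable X⁻ (or X) is on its own — i.e. the weaker a base it is — the better a leaving group it makes.
N₃⁻: pKₐ(HN₃) ≈ 4.7 — linear, resonance-stabilised
HS⁻: pKₐ(H₂S) ≈ 7 — larger and more polarisable than the oxygen analogue
CN⁻: pKₐ(HCN) ≈ 9.2 — sp carbon stabilises the charge somewhat, but still a poor LG
CH₃CH₂O⁻: pKₐ(CH₃CH₂OH) ≈ 16 — strong base; alkoxides do not leave unassisted
(CH₃)₃CO⁻: pKₐ(t-BuOH) ≈ 18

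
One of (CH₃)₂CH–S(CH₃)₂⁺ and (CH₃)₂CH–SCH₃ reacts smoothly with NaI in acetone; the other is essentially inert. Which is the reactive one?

(CH₃)₂CH–S(CH₃)₂⁺

From (CH₃)₂CH–SCH₃ the departing group would be RS⁻ (pKₐ(RSH (a thiol)) ≈ 10.5). Moderately basic; rarely leaves without activation.
From (CH₃)₂CH–S(CH₃)₂⁺ the leaving group is SR'₂ (pKₐ(R'₂SH⁺) ≈ -7). Neutral; leaves from a sulfonium salt (R–SR'₂⁺).
(In practice (CH₃)₂CH–S(CH₃)₂⁺ is made from (CH₃)₂CH–SCH₃ by S-methylation with CH₃I, allowing neutral dimethyl sulfide, rather than methanethiolate, to depart.)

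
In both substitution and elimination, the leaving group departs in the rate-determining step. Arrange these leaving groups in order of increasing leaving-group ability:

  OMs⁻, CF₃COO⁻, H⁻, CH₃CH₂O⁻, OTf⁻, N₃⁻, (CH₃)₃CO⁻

The more stable X⁻ (or X) is on its own — i.e. the weaker a base it is — the better a leaving group it makes.
OTf⁻: pKₐ(CF₃SO₃H (triflic acid)) ≈ -14
OMs⁻: pKₐ(CH₃SO₃H (MsOH)) ≈ -1.9 — resonance-delocalised alkanesulfonate
CF₃COO⁻: pKₐ(CF₃COOH) ≈ 0.2 — strongly electron-withdrawing CF₃ stabilises the carboxylate
N₃⁻: pKₐ(HN₃) ≈ 4.7
CH₃CH₂O⁻: pKₐ(CH₃CH₂OH) ≈ 16
(CH₃)₃CO⁻: pKₐ(t-BuOH) ≈ 18 — bulky, strongly basic alkoxide
H⁻: pKₐ(H₂) ≈ 36 — extremely strong base; leaves only in special hydride-transfer contexts
Listed from poorest to best leaving group as asked.

H⁻ < (CH₃)₃CO⁻ < CH₃CH₂O⁻ < N₃⁻ < CF₃COO⁻ < OMs⁻ < OTf⁻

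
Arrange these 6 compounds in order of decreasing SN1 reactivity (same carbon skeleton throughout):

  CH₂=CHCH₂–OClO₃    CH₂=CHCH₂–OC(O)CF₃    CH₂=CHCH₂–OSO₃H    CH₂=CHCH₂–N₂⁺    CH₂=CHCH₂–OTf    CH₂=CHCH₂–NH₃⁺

CH₂=CHCH₂–N₂⁺ > CH₂=CHCH₂–OTf > CH₂=CHCH₂–OClO₃ > CH₂=CHCH₂–OSO₃H > CH₂=CHCH₂–OC(O)CF₃ > CH₂=CHCH₂–NH₃⁺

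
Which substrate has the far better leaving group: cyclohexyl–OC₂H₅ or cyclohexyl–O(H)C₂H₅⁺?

cyclohexyl–O(H)C₂H₅⁺

From cyclohexyl–OC₂H₅ the departing group would be CH₃CH₂O⁻ (pKₐ(CH₃CH₂OH) ≈ 16). Strong base; alkoxides do not leave unassisted.
From cyclohexyl–O(H)C₂H₅⁺ the leaving group is R'OH (pKₐ(R'OH₂⁺) ≈ -2.4). Neutral; leaves from a protonated ether (an oxonium ion, R–O(H)R'⁺).
(In practice cyclohexyl–O(H)C₂H₅⁺ is made from cyclohexyl–OC₂H₅ by protonation with concentrated HBr, allowing neutral ethanol, rather than ethoxide, to depart.)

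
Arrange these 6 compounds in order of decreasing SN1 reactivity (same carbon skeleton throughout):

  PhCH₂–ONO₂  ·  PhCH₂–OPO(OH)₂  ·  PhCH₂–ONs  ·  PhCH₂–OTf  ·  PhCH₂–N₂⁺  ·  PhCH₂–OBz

PhCH₂–N₂⁺ > PhCH₂–OTf > PhCH₂–ONs > PhCH₂–ONO₂ > PhCH₂–OPO(OH)₂ > PhCH₂–OBz

With the same alkyl group throughout, only the leaving group differentiates the rates.
A good leaving group is a weak base: the lower the pKₐ of its conjugate acid, the more readily it departs.
PhCH₂–N₂⁺ loses N₂: no meaningful conjugate acid; N₂ departs as an exceptionally stable neutral molecule
PhCH₂–OTf loses OTf⁻: pKₐ(CF₃SO₃H (triflic acid)) ≈ -14
PhCH₂–ONs loses ONs⁻: pKₐ(p-O₂NC₆H₄SO₃H) ≈ -3.5
PhCH₂–ONO₂ loses NO₃⁻: pKₐ(HNO₃) ≈ -1.3
PhCH₂–OPO(OH)₂ loses H₂PO₄⁻: pKₐ(H₃PO₄) ≈ 2.1
PhCH₂–OBz loses PhCOO⁻: pKₐ(C₆H₅COOH) ≈ 4.2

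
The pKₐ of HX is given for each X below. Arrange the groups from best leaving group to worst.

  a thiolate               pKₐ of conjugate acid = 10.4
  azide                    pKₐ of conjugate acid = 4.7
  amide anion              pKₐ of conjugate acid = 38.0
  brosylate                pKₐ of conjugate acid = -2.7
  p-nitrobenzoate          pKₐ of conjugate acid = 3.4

Lower conjugate-acid pKₐ ⇒ weaker base ⇒ better leaving group.
Sorting by the given values: brosylate (-2.7), p-nitrobenzoate (3.4), azide (4.7), a thiolate (10.4), amide anion (38.0).

brosylate > p-nitrobenzoate > azide > a thiolate > amide anion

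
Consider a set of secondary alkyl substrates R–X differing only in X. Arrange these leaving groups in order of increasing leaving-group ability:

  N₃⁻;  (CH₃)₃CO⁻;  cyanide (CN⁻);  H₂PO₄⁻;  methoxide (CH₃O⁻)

The more stable X⁻ (or X) is on its own — i.e. the weaker a base it is — the better a leaving group it makes.
H₂PO₄⁻: pKₐ(H₃PO₄) ≈ 2.1
N₃⁻: pKₐ(HN₃) ≈ 4.7
cyanide (CN⁻): pKₐ(HCN) ≈ 9.2
methoxide (CH₃O⁻): pKₐ(CH₃OH) ≈ 15.5 — strong base; alkoxides do not leave unassisted
(CH₃)₃CO⁻: pKₐ(t-BuOH) ≈ 18 — bulky, strongly basic alkoxide
Reversing gives the worst-to-best order requested.

(CH₃)₃CO⁻ < methoxide (CH₃O⁻) < cyanide (CN⁻) < N₃⁻ < H₂PO₄⁻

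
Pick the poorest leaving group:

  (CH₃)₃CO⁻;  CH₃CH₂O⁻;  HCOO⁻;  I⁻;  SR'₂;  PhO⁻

A good leaving group is a weak base: the lower the pKₐ of its conjugate acid, the more readily it departs.
I⁻: pKₐ(HI) ≈ -10
SR'₂: pKₐ(R'₂SH⁺) ≈ -7
HCOO⁻: pKₐ(HCOOH) ≈ 3.8
PhO⁻: pKₐ(C₆H₅OH (phenol)) ≈ 10
CH₃CH₂O⁻: pKₐ(CH₃CH₂OH) ≈ 16
(CH₃)₃CO⁻: pKₐ(t-BuOH) ≈ 18

(CH₃)₃CO⁻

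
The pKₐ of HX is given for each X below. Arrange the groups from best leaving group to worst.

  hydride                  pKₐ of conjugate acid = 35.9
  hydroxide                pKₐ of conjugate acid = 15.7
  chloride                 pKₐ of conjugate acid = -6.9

Lower conjugate-acid pKₐ ⇒ weaker base ⇒ better leaving group.
Sorting by the given values: chloride (-6.9), hydroxide (15.7), hydride (35.9).

chloride > hydroxide > hydride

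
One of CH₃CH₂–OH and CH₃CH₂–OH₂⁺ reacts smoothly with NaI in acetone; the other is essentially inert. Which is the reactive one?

CH₃CH₂–OH₂⁺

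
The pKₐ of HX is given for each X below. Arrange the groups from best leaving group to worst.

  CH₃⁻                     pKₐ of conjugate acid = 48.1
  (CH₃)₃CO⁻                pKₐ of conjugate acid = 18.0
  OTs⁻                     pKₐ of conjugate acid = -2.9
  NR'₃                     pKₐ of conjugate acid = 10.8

Lower conjugate-acid pKₐ ⇒ weaker base ⇒ better leaving group.
Sorting by the given values: OTs⁻ (-2.9), NR'₃ (10.8), (CH₃)₃CO⁻ (18.0), CH₃⁻ (48.1).

OTs⁻ > NR'₃ > (CH₃)₃CO⁻ > CH₃⁻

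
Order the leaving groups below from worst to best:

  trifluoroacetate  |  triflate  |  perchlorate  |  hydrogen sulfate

trifluoroacetate < hydrogen sulfate < perchlorate < triflate

Leaving-group ability tracks the stability of the departed species; conjugate-acid pKₐ is the usual yardstick (lower pKₐ → better LG).
triflate: pKₐ(CF₃SO₃H (triflic acid)) ≈ -14 — charge spread over three oxygens and a CF₃ group; the premier leaving group in synthesis
perchlorate: pKₐ(HClO₄) ≈ -10
hydrogen sulfate: pKₐ(H₂SO₄) ≈ -3
trifluoroacetate: pKₐ(CF₃COOH) ≈ 0.2 — strongly electron-withdrawing CF₃ stabilises the carboxylate
Listed from poorest to best leaving group as asked.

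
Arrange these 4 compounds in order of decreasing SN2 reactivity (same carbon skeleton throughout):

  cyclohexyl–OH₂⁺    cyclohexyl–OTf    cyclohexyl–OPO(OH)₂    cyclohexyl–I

cyclohexyl–OTf > cyclohexyl–I > cyclohexyl–OH₂⁺ > cyclohexyl–OPO(OH)₂

Same R in every case — rank the leaving groups.
A good leaving group is a weak base: the lower the pKₐ of its conjugate acid, the more readily it departs.
cyclohexyl–OTf loses OTf⁻: pKₐ(CF₃SO₃H (triflic acid)) ≈ -14
cyclohexyl–I loses I⁻: pKₐ(HI) ≈ -10
cyclohexyl–OH₂⁺ loses H₂O: pKₐ(H₃O⁺) ≈ -1.7
cyclohexyl–OPO(OH)₂ loses H₂PO₄⁻: pKₐ(H₃PO₄) ≈ 2.1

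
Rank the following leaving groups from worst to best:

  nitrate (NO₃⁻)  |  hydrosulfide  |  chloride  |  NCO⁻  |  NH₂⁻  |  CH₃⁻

CH₃⁻ < NH₂⁻ < hydrosulfide < NCO⁻ < nitrate (NO₃⁻) < chloride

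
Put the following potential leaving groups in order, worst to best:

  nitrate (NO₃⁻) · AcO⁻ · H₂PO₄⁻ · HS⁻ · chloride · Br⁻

HS⁻ < AcO⁻ < H₂PO₄⁻ < nitrate (NO₃⁻) < chloride < Br⁻

Br⁻: pKₐ(HBr) ≈ -9 — weak base; good leaving group
chloride: pKₐ(HCl) ≈ -7 — moderately weak base
nitrate (NO₃⁻): pKₐ(HNO₃) ≈ -1.3 — resonance-delocalised over three oxygens
H₂PO₄⁻: pKₐ(H₃PO₄) ≈ 2.1
AcO⁻: pKₐ(CH₃COOH) ≈ 4.8 — resonance-stabilised but still a weak base
HS⁻: pKₐ(H₂S) ≈ 7 — larger and more polarisable than the oxygen analogue
Listed from poorest to best leaving group as asked.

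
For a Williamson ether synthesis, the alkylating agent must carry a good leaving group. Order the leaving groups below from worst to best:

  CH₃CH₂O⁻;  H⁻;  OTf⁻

H⁻ < CH₃CH₂O⁻ < OTf⁻

A good leaving group is a weak base: the lower the pKₐ of its conjugate acid, the more readily it departs.
OTf⁻: pKₐ(CF₃SO₃H (triflic acid)) ≈ -14
CH₃CH₂O⁻: pKₐ(CH₃CH₂OH) ≈ 16
H⁻: pKₐ(H₂) ≈ 36 — extremely strong base; leaves only in special hydride-transfer contexts
Listed from poorest to best leaving group as asked.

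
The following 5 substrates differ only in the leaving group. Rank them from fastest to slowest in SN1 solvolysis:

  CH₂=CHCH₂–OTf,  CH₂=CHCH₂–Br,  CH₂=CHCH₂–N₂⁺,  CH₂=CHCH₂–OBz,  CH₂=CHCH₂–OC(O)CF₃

CH₂=CHCH₂–N₂⁺ > CH₂=CHCH₂–OTf > CH₂=CHCH₂–Br > CH₂=CHCH₂–OC(O)CF₃ > CH₂=CHCH₂–OBz

The skeletons are identical, so relative rate is governed entirely by leaving-group ability.
The more stable X⁻ (or X) is on its own — i.e. the weaker a base it is — the better a leaving group it makes.
CH₂=CHCH₂–N₂⁺ loses N₂: no meaningful conjugate acid; N₂ departs as an exceptionally stable neutral molecule
CH₂=CHCH₂–OTf loses OTf⁻: pKₐ(CF₃SO₃H (triflic acid)) ≈ -14
CH₂=CHCH₂–Br loses Br⁻: pKₐ(HBr) ≈ -9
CH₂=CHCH₂–OC(O)CF₃ loses CF₃COO⁻: pKₐ(CF₃COOH) ≈ 0.2
CH₂=CHCH₂–OBz loses PhCOO⁻: pKₐ(C₆H₅COOH) ≈ 4.2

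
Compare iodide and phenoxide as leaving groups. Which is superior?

iodide

iodide is the better leaving group.
pKₐ(HI) ≈ -10 versus pKₐ(C₆H₅OH (phenol)) ≈ 10: iodide is the much weaker base.
Large, highly polarisable; very weak base.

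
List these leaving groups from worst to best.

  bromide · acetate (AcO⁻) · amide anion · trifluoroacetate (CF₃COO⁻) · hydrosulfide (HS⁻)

bromide: pKₐ(HBr) ≈ -9
trifluoroacetate (CF₃COO⁻): pKₐ(CF₃COOH) ≈ 0.2
acetate (AcO⁻): pKₐ(CH₃COOH) ≈ 4.8
hydrosulfide (HS⁻): pKₐ(H₂S) ≈ 7
amide anion: pKₐ(NH₃) ≈ 38
Reversing gives the worst-to-best order requested.

amide anion < hydrosulfide (HS⁻) < acetate (AcO⁻) < trifluoroacetate (CF₃COO⁻) < bromide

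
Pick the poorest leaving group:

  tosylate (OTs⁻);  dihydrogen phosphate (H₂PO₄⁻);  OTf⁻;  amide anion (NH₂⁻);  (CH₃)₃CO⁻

amide anion (NH₂⁻)

Leaving-group ability tracks the stability of the departed species; conjugate-acid pKₐ is the usual yardstick (lower pKₐ → better LG).
OTf⁻: pKₐ(CF₃SO₃H (triflic acid)) ≈ -14
tosylate (OTs⁻): pKₐ(p-CH₃C₆H₄SO₃H (TsOH)) ≈ -2.8
dihydrogen phosphate (H₂PO₄⁻): pKₐ(H₃PO₄) ≈ 2.1
(CH₃)₃CO⁻: pKₐ(t-BuOH) ≈ 18
amide anion (NH₂⁻): pKₐ(NH₃) ≈ 38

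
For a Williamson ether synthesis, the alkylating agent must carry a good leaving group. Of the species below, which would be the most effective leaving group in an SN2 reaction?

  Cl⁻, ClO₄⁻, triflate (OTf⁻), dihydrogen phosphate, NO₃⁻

triflate (OTf⁻): pKₐ(CF₃SO₃H (triflic acid)) ≈ -14
ClO₄⁻: pKₐ(HClO₄) ≈ -10
Cl⁻: pKₐ(HCl) ≈ -7
NO₃⁻: pKₐ(HNO₃) ≈ -1.3
dihydrogen phosphate: pKₐ(H₃PO₄) ≈ 2.1

triflate (OTf⁻)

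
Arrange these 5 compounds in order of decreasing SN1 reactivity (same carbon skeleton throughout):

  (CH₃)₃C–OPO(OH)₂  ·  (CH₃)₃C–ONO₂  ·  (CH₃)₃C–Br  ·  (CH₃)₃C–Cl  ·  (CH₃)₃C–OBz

Identical carbon frameworks mean the comparison reduces to leaving-group quality.
A good leaving group is a weak base: the lower the pKₐ of its conjugate acid, the more readily it departs.
(CH₃)₃C–Br loses Br⁻: pKₐ(HBr) ≈ -9
(CH₃)₃C–Cl loses Cl⁻: pKₐ(HCl) ≈ -7
(CH₃)₃C–ONO₂ loses NO₃⁻: pKₐ(HNO₃) ≈ -1.3
(CH₃)₃C–OPO(OH)₂ loses H₂PO₄⁻: pKₐ(H₃PO₄) ≈ 2.1
(CH₃)₃C–OBz loses PhCOO⁻: pKₐ(C₆H₅COOH) ≈ 4.2

(CH₃)₃C–Br > (CH₃)₃C–Cl > (CH₃)₃C–ONO₂ > (CH₃)₃C–OPO(OH)₂ > (CH₃)₃C–OBz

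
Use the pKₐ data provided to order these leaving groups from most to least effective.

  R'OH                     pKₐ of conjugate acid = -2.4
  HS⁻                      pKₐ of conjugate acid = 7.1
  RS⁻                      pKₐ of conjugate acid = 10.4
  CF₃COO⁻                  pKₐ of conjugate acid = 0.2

R'OH > CF₃COO⁻ > HS⁻ > RS⁻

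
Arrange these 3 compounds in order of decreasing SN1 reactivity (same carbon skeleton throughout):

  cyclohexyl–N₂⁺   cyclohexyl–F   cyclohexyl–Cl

Same R in every case — rank the leaving groups.
The more stable X⁻ (or X) is on its own — i.e. the weaker a base it is — the better a leaving group it makes.
cyclohexyl–N₂⁺ loses N₂: no meaningful conjugate acid; N₂ departs as an exceptionally stable neutral molecule
cyclohexyl–Cl loses Cl⁻: pKₐ(HCl) ≈ -7
cyclohexyl–F loses F⁻: pKₐ(HF) ≈ 3.2

cyclohexyl–N₂⁺ > cyclohexyl–Cl > cyclohexyl–F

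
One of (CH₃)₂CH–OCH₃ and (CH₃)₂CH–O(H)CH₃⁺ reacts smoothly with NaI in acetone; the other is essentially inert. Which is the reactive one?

(CH₃)₂CH–O(H)CH₃⁺

From (CH₃)₂CH–OCH₃ the departing group would be CH₃O⁻ (pKₐ(CH₃OH) ≈ 15.5). Strong base; alkoxides do not leave unassisted.
From (CH₃)₂CH–O(H)CH₃⁺ the leaving group is R'OH (pKₐ(R'OH₂⁺) ≈ -2.4). Neutral; leaves from a protonated ether (an oxonium ion, R–O(H)R'⁺).
(In practice (CH₃)₂CH–O(H)CH₃⁺ is made from (CH₃)₂CH–OCH₃ by protonation with concentrated HI, allowing neutral methanol, rather than methoxide, to depart.)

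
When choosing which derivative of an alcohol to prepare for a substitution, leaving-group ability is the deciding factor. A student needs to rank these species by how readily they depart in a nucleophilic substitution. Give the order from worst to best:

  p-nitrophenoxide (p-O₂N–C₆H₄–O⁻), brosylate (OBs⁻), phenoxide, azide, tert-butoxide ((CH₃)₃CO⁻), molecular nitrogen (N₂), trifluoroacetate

tert-butoxide ((CH₃)₃CO⁻) < phenoxide < p-nitrophenoxide (p-O₂N–C₆H₄–O⁻) < azide < trifluoroacetate < brosylate (OBs⁻) < molecular nitrogen (N₂)

Leaving-group ability tracks the stability of the departed species; conjugate-acid pKₐ is the usual yardstick (lower pKₐ → better LG).
molecular nitrogen (N₂): no meaningful conjugate acid; N₂ departs as an exceptionally stable neutral molecule
brosylate (OBs⁻): pKₐ(p-BrC₆H₄SO₃H) ≈ -2.8 — arenesulfonate with a p-bromo substituent
trifluoroacetate: pKₐ(CF₃COOH) ≈ 0.2 — strongly electron-withdrawing CF₃ stabilises the carboxylate
azide: pKₐ(HN₃) ≈ 4.7
p-nitrophenoxide (p-O₂N–C₆H₄–O⁻): pKₐ(p-nitrophenol) ≈ 7.2 — nitro group delocalises the charge; the classic chromogenic LG
phenoxide: pKₐ(C₆H₅OH (phenol)) ≈ 10 — resonance into the ring helps, but still a poor LG
tert-butoxide ((CH₃)₃CO⁻): pKₐ(t-BuOH) ≈ 18 — bulky, strongly basic alkoxide
The question asks for worst first, so the sequence is read in increasing leaving-group ability.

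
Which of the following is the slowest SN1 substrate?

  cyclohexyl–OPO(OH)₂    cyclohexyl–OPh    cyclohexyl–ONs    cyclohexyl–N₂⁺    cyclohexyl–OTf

With the same alkyl group throughout, only the leaving group differentiates the rates.
The more stable X⁻ (or X) is on its own — i.e. the weaker a base it is — the better a leaving group it makes.
cyclohexyl–N₂⁺ loses N₂: no meaningful conjugate acid; N₂ departs as an exceptionally stable neutral molecule
cyclohexyl–OTf loses OTf⁻: pKₐ(CF₃SO₃H (triflic acid)) ≈ -14
cyclohexyl–ONs loses ONs⁻: pKₐ(p-O₂NC₆H₄SO₃H) ≈ -3.5
cyclohexyl–OPO(OH)₂ loses H₂PO₄⁻: pKₐ(H₃PO₄) ≈ 2.1
cyclohexyl–OPh loses PhO⁻: pKₐ(C₆H₅OH (phenol)) ≈ 10

cyclohexyl–OPh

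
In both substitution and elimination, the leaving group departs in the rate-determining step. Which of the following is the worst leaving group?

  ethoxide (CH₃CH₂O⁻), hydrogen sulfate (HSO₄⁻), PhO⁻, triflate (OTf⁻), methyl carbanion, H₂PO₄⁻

A good leaving group is a weak base: the lower the pKₐ of its conjugate acid, the more readily it departs.
triflate (OTf⁻): pKₐ(CF₃SO₃H (triflic acid)) ≈ -14
hydrogen sulfate (HSO₄⁻): pKₐ(H₂SO₄) ≈ -3
H₂PO₄⁻: pKₐ(H₃PO₄) ≈ 2.1
PhO⁻: pKₐ(C₆H₅OH (phenol)) ≈ 10
ethoxide (CH₃CH₂O⁻): pKₐ(CH₃CH₂OH) ≈ 16
methyl carbanion: pKₐ(CH₄) ≈ 48

methyl carbanion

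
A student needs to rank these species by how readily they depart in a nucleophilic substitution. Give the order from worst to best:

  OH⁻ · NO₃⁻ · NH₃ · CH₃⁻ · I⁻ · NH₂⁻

CH₃⁻ < NH₂⁻ < OH⁻ < NH₃ < NO₃⁻ < I⁻

I⁻: pKₐ(HI) ≈ -10 — large, highly polarisable; very weak base
NO₃⁻: pKₐ(HNO₃) ≈ -1.3
NH₃: pKₐ(NH₄⁺) ≈ 9.2 — neutral but moderately basic; leaves from R–NH₃⁺
OH⁻: pKₐ(H₂O) ≈ 15.7 — strong base; essentially never leaves without prior activation
NH₂⁻: pKₐ(NH₃) ≈ 38 — extremely strong base; never a leaving group
CH₃⁻: pKₐ(CH₄) ≈ 48
Reversing gives the worst-to-best order requested.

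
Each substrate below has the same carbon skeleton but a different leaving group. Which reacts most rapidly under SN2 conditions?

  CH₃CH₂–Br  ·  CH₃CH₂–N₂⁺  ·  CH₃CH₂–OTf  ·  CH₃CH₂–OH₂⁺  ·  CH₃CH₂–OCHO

Identical carbon frameworks mean the comparison reduces to leaving-group quality.
The more stable X⁻ (or X) is on its own — i.e. the weaker a base it is — the better a leaving group it makes.
CH₃CH₂–N₂⁺ loses N₂: no meaningful conjugate acid; N₂ departs as an exceptionally stable neutral molecule
CH₃CH₂–OTf loses OTf⁻: pKₐ(CF₃SO₃H (triflic acid)) ≈ -14
CH₃CH₂–Br loses Br⁻: pKₐ(HBr) ≈ -9
CH₃CH₂–OH₂⁺ loses H₂O: pKₐ(H₃O⁺) ≈ -1.7
CH₃CH₂–OCHO loses HCOO⁻: pKₐ(HCOOH) ≈ 3.8

CH₃CH₂–N₂⁺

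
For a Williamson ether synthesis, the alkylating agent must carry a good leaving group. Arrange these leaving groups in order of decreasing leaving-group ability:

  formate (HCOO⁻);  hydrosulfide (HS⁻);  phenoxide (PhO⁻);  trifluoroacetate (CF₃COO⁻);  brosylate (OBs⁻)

brosylate (OBs⁻) > trifluoroacetate (CF₃COO⁻) > formate (HCOO⁻) > hydrosulfide (HS⁻) > phenoxide (PhO⁻)

Leaving-group ability tracks the stability of the departed species; conjugate-acid pKₐ is the usual yardstick (lower pKₐ → better LG).
brosylate (OBs⁻): pKₐ(p-BrC₆H₄SO₃H) ≈ -2.8
trifluoroacetate (CF₃COO⁻): pKₐ(CF₃COOH) ≈ 0.2 — strongly electron-withdrawing CF₃ stabilises the carboxylate
formate (HCOO⁻): pKₐ(HCOOH) ≈ 3.8 — resonance-stabilised carboxylate
hydrosulfide (HS⁻): pKₐ(H₂S) ≈ 7 — larger and more polarisable than the oxygen analogue
phenoxide (PhO⁻): pKₐ(C₆H₅OH (phenol)) ≈ 10 — resonance into the ring helps, but still a poor LG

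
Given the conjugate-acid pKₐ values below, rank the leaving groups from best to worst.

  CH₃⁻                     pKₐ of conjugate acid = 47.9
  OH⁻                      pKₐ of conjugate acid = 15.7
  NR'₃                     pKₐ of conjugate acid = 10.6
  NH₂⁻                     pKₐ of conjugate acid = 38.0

NR'₃ > OH⁻ > NH₂⁻ > CH₃⁻

Lower conjugate-acid pKₐ ⇒ weaker base ⇒ better leaving group.
Sorting by the given values: NR'₃ (10.6), OH⁻ (15.7), NH₂⁻ (38.0), CH₃⁻ (47.9).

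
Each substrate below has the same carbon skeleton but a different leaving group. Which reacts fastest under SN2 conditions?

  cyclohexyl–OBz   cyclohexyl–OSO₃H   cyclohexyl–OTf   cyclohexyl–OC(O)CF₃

cyclohexyl–OTf

Identical carbon frameworks mean the comparison reduces to leaving-group quality.
A good leaving group is a weak base: the lower the pKₐ of its conjugate acid, the more readily it departs.
cyclohexyl–OTf loses OTf⁻: pKₐ(CF₃SO₃H (triflic acid)) ≈ -14
cyclohexyl–OSO₃H loses HSO₄⁻: pKₐ(H₂SO₄) ≈ -3
cyclohexyl–OC(O)CF₃ loses CF₃COO⁻: pKₐ(CF₃COOH) ≈ 0.2
cyclohexyl–OBz loses PhCOO⁻: pKₐ(C₆H₅COOH) ≈ 4.2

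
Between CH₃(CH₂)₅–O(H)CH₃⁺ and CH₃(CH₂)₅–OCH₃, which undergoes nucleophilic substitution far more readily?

From CH₃(CH₂)₅–OCH₃ the departing group would be CH₃O⁻ (pKₐ(CH₃OH) ≈ 15.5). Strong base; alkoxides do not leave unassisted.
From CH₃(CH₂)₅–O(H)CH₃⁺ the leaving group is R'OH (pKₐ(R'OH₂⁺) ≈ -2.4). Neutral; leaves from a protonated ether (an oxonium ion, R–O(H)R'⁺).
(In practice CH₃(CH₂)₅–O(H)CH₃⁺ is made from CH₃(CH₂)₅–OCH₃ by protonation with concentrated HI, allowing neutral methanol, rather than methoxide, to depart.)

CH₃(CH₂)₅–O(H)CH₃⁺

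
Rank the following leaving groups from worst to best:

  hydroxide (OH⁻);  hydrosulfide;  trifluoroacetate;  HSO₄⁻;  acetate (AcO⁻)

hydroxide (OH⁻) < hydrosulfide < acetate (AcO⁻) < trifluoroacetate < HSO₄⁻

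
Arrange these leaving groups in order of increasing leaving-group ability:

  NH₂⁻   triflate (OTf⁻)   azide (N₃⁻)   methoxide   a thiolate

Rank by basicity of the departing species: weakest base leaves most easily.
triflate (OTf⁻): pKₐ(CF₃SO₃H (triflic acid)) ≈ -14
azide (N₃⁻): pKₐ(HN₃) ≈ 4.7
a thiolate: pKₐ(RSH (a thiol)) ≈ 10.5
methoxide: pKₐ(CH₃OH) ≈ 15.5
NH₂⁻: pKₐ(NH₃) ≈ 38
The question asks for worst first, so the sequence is read in increasing leaving-group ability.

NH₂⁻ < methoxide < a thiolate < azide (N₃⁻) < triflate (OTf⁻)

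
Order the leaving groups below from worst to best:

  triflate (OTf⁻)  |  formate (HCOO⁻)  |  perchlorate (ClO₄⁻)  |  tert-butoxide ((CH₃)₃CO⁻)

A good leaving group is a weak base: the lower the pKₐ of its conjugate acid, the more readily it departs.
triflate (OTf⁻): pKₐ(CF₃SO₃H (triflic acid)) ≈ -14
perchlorate (ClO₄⁻): pKₐ(HClO₄) ≈ -10 — extremely weak base; rarely used for safety reasons
formate (HCOO⁻): pKₐ(HCOOH) ≈ 3.8
tert-butoxide ((CH₃)₃CO⁻): pKₐ(t-BuOH) ≈ 18
Reversing gives the worst-to-best order requested.

tert-butoxide ((CH₃)₃CO⁻) < formate (HCOO⁻) < perchlorate (ClO₄⁻) < triflate (OTf⁻)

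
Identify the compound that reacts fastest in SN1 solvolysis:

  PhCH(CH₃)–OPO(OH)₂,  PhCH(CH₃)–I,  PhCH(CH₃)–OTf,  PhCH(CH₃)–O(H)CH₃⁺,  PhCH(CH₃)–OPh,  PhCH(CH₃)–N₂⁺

PhCH(CH₃)–N₂⁺

Same R in every case — rank the leaving groups.
A good leaving group is a weak base: the lower the pKₐ of its conjugate acid, the more readily it departs.
PhCH(CH₃)–N₂⁺ loses N₂: no meaningful conjugate acid; N₂ departs as an exceptionally stable neutral molecule
PhCH(CH₃)–OTf loses OTf⁻: pKₐ(CF₃SO₃H (triflic acid)) ≈ -14
PhCH(CH₃)–I loses I⁻: pKₐ(HI) ≈ -10
PhCH(CH₃)–O(H)CH₃⁺ loses R'OH: pKₐ(R'OH₂⁺) ≈ -2.4
PhCH(CH₃)–OPO(OH)₂ loses H₂PO₄⁻: pKₐ(H₃PO₄) ≈ 2.1
PhCH(CH₃)–OPh loses PhO⁻: pKₐ(C₆H₅OH (phenol)) ≈ 10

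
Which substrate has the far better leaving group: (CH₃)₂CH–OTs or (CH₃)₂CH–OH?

From (CH₃)₂CH–OH the departing group would be OH⁻ (pKₐ(H₂O) ≈ 15.7). Strong base; essentially never leaves without prior activation.
From (CH₃)₂CH–OTs the leaving group is OTs⁻ (pKₐ(p-CH₃C₆H₄SO₃H (TsOH)) ≈ -2.8). Resonance-delocalised arenesulfonate.
(In practice (CH₃)₂CH–OTs is made from (CH₃)₂CH–OH by treatment with TsCl / pyridine, converting the hydroxyl into a tosylate.)

(CH₃)₂CH–OTs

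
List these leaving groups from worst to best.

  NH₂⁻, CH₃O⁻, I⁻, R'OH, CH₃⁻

Leaving-group ability tracks the stability of the departed species; conjugate-acid pKₐ is the usual yardstick (lower pKₐ → better LG).
I⁻: pKₐ(HI) ≈ -10 — large, highly polarisable; very weak base
R'OH: pKₐ(R'OH₂⁺) ≈ -2.4
CH₃O⁻: pKₐ(CH₃OH) ≈ 15.5 — strong base; alkoxides do not leave unassisted
NH₂⁻: pKₐ(NH₃) ≈ 38 — extremely strong base; never a leaving group
CH₃⁻: pKₐ(CH₄) ≈ 48 — unstabilised carbanion; the worst conceivable leaving group
Listed from poorest to best leaving group as asked.

CH₃⁻ < NH₂⁻ < CH₃O⁻ < R'OH < I⁻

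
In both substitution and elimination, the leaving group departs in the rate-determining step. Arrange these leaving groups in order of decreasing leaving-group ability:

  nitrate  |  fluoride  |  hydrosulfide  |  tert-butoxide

nitrate > fluoride > hydrosulfide > tert-butoxide

A good leaving group is a weak base: the lower the pKₐ of its conjugate acid, the more readily it departs.
nitrate: pKₐ(HNO₃) ≈ -1.3
fluoride: pKₐ(HF) ≈ 3.2
hydrosulfide: pKₐ(H₂S) ≈ 7
tert-butoxide: pKₐ(t-BuOH) ≈ 18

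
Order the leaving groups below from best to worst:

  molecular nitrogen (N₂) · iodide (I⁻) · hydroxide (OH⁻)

molecular nitrogen (N₂) > iodide (I⁻) > hydroxide (OH⁻)

molecular nitrogen (N₂): no meaningful conjugate acid; N₂ departs as an exceptionally stable neutral molecule
iodide (I⁻): pKₐ(HI) ≈ -10
hydroxide (OH⁻): pKₐ(H₂O) ≈ 15.7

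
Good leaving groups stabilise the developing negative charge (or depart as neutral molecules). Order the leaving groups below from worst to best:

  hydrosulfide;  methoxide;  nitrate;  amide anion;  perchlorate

A good leaving group is a weak base: the lower the pKₐ of its conjugate acid, the more readily it departs.
perchlorate: pKₐ(HClO₄) ≈ -10
nitrate: pKₐ(HNO₃) ≈ -1.3
hydrosulfide: pKₐ(H₂S) ≈ 7
methoxide: pKₐ(CH₃OH) ≈ 15.5
amide anion: pKₐ(NH₃) ≈ 38
The question asks for worst first, so the sequence is read in increasing leaving-group ability.

amide anion < methoxide < hydrosulfide < nitrate < perchlorate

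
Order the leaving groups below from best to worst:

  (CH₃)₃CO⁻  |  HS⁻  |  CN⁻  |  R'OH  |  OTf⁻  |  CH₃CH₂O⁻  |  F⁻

The more stable X⁻ (or X) is on its own — i.e. the weaker a base it is — the better a leaving group it makes.
OTf⁻: pKₐ(CF₃SO₃H (triflic acid)) ≈ -14
R'OH: pKₐ(R'OH₂⁺) ≈ -2.4
F⁻: pKₐ(HF) ≈ 3.2 — small and strongly basic; the poor halide leaving group
HS⁻: pKₐ(H₂S) ≈ 7 — larger and more polarisable than the oxygen analogue
CN⁻: pKₐ(HCN) ≈ 9.2 — sp carbon stabilises the charge somewhat, but still a poor LG
CH₃CH₂O⁻: pKₐ(CH₃CH₂OH) ≈ 16 — strong base; alkoxides do not leave unassisted
(CH₃)₃CO⁻: pKₐ(t-BuOH) ≈ 18

OTf⁻ > R'OH > F⁻ > HS⁻ > CN⁻ > CH₃CH₂O⁻ > (CH₃)₃CO⁻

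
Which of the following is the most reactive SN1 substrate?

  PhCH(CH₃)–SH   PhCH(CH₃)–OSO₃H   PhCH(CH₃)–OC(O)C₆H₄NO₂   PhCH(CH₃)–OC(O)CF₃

With the same alkyl group throughout, only the leaving group differentiates the rates.
Rank by basicity of the departing species: weakest base leaves most easily.
PhCH(CH₃)–OSO₃H loses HSO₄⁻: pKₐ(H₂SO₄) ≈ -3
PhCH(CH₃)–OC(O)CF₃ loses CF₃COO⁻: pKₐ(CF₃COOH) ≈ 0.2
PhCH(CH₃)–OC(O)C₆H₄NO₂ loses p-O₂N–C₆H₄–COO⁻: pKₐ(p-nitrobenzoic acid) ≈ 3.4
PhCH(CH₃)–SH loses HS⁻: pKₐ(H₂S) ≈ 7

PhCH(CH₃)–OSO₃H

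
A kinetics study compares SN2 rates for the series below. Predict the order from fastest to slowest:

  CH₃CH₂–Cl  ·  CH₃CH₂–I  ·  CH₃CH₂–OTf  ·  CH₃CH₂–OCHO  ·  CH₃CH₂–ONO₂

The skeletons are identical, so relative rate is governed entirely by leaving-group ability.
A good leaving group is a weak base: the lower the pKₐ of its conjugate acid, the more readily it departs.
CH₃CH₂–OTf loses OTf⁻: pKₐ(CF₃SO₃H (triflic acid)) ≈ -14
CH₃CH₂–I loses I⁻: pKₐ(HI) ≈ -10
CH₃CH₂–Cl loses Cl⁻: pKₐ(HCl) ≈ -7
CH₃CH₂–ONO₂ loses NO₃⁻: pKₐ(HNO₃) ≈ -1.3
CH₃CH₂–OCHO loses HCOO⁻: pKₐ(HCOOH) ≈ 3.8

CH₃CH₂–OTf > CH₃CH₂–I > CH₃CH₂–Cl > CH₃CH₂–ONO₂ > CH₃CH₂–OCHO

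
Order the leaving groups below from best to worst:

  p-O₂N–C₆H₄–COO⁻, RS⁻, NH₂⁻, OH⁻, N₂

N₂ > p-O₂N–C₆H₄–COO⁻ > RS⁻ > OH⁻ > NH₂⁻

N₂: no meaningful conjugate acid; N₂ departs as an exceptionally stable neutral molecule
p-O₂N–C₆H₄–COO⁻: pKₐ(p-nitrobenzoic acid) ≈ 3.4
RS⁻: pKₐ(RSH (a thiol)) ≈ 10.5
OH⁻: pKₐ(H₂O) ≈ 15.7
NH₂⁻: pKₐ(NH₃) ≈ 38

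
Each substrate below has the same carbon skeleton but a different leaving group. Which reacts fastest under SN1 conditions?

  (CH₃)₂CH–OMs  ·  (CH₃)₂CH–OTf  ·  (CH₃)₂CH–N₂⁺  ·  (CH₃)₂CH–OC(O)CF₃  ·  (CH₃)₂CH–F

(CH₃)₂CH–N₂⁺

Same R in every case — rank the leaving groups.
Leaving-group ability tracks the stability of the departed species; conjugate-acid pKₐ is the usual yardstick (lower pKₐ → better LG).
(CH₃)₂CH–N₂⁺ loses N₂: no meaningful conjugate acid; N₂ departs as an exceptionally stable neutral molecule
(CH₃)₂CH–OTf loses OTf⁻: pKₐ(CF₃SO₃H (triflic acid)) ≈ -14
(CH₃)₂CH–OMs loses OMs⁻: pKₐ(CH₃SO₃H (MsOH)) ≈ -1.9
(CH₃)₂CH–OC(O)CF₃ loses CF₃COO⁻: pKₐ(CF₃COOH) ≈ 0.2
(CH₃)₂CH–F loses F⁻: pKₐ(HF) ≈ 3.2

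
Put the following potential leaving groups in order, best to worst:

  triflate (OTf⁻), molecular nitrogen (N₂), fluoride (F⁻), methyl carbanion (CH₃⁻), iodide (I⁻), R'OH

Rank by basicity of the departing species: weakest base leaves most easily.
molecular nitrogen (N₂): no meaningful conjugate acid; N₂ departs as an exceptionally stable neutral molecule
triflate (OTf⁻): pKₐ(CF₃SO₃H (triflic acid)) ≈ -14
iodide (I⁻): pKₐ(HI) ≈ -10
R'OH: pKₐ(R'OH₂⁺) ≈ -2.4
fluoride (F⁻): pKₐ(HF) ≈ 3.2
methyl carbanion (CH₃⁻): pKₐ(CH₄) ≈ 48

molecular nitrogen (N₂) > triflate (OTf⁻) > iodide (I⁻) > R'OH > fluoride (F⁻) > methyl carbanion (CH₃⁻)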